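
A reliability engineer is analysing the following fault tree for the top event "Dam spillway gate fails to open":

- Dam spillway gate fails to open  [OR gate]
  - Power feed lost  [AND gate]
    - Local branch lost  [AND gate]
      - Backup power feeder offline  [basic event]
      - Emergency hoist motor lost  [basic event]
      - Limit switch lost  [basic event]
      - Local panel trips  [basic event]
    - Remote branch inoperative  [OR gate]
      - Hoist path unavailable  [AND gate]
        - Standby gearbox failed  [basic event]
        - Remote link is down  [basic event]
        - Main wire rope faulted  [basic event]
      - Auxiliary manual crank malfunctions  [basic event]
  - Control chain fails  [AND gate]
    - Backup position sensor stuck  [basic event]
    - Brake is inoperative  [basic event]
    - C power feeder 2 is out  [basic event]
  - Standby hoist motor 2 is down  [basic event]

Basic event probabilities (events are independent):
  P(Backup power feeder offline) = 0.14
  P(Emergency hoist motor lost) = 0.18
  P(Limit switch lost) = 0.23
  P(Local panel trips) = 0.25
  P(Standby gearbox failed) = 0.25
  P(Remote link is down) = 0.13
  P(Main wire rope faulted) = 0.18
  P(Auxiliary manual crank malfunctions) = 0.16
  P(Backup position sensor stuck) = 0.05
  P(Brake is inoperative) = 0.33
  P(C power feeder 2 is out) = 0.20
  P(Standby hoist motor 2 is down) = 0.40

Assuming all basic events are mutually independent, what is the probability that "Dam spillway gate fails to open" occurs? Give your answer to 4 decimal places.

0.4021

P(Local branch lost) [AND] = 0.14 × 0.18 × 0.23 × 0.25 = 0.001449
P(Hoist path unavailable) [AND] = 0.25 × 0.13 × 0.18 = 0.005850
P(Remote branch inoperative) [OR] = 1 − (1−0.005850) × (1−0.16) = 0.164914
P(Power feed lost) [AND] = 0.001449 × 0.164914 = 0.000239
P(Control chain fails) [AND] = 0.05 × 0.33 × 0.20 = 0.003300
P(Dam spillway gate fails to open) [OR] = 1 − (1−0.000239) × (1−0.003300) × (1−0.40) = 0.402123
Rounded to 4 decimal places: P(Dam spillway gate fails to open) ≈ 0.4021.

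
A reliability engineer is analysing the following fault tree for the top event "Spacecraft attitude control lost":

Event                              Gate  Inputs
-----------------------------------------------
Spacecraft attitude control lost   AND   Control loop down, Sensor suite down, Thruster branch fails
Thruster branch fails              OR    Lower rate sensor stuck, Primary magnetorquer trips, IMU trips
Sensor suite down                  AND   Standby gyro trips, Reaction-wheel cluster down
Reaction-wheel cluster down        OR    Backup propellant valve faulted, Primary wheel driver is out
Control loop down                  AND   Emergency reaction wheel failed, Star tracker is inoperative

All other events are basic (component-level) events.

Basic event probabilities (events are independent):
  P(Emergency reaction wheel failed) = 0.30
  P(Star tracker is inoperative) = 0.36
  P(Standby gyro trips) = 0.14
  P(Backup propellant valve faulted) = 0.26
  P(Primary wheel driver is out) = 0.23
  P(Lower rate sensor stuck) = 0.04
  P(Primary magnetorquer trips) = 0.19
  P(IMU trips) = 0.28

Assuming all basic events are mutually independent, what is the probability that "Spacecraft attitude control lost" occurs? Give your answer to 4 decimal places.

0.0029

P(Control loop down) [AND] = 0.30 × 0.36 = 0.108000
P(Reaction-wheel cluster down) [OR] = 1 − (1−0.26) × (1−0.23) = 0.430200
P(Sensor suite down) [AND] = 0.14 × 0.430200 = 0.060228
P(Thruster branch fails) [OR] = 1 − (1−0.04) × (1−0.19) × (1−0.28) = 0.440128
P(Spacecraft attitude control lost) [AND] = 0.108000 × 0.060228 × 0.440128 = 0.002863
Rounded to 4 decimal places: P(Spacecraft attitude control lost) ≈ 0.0029.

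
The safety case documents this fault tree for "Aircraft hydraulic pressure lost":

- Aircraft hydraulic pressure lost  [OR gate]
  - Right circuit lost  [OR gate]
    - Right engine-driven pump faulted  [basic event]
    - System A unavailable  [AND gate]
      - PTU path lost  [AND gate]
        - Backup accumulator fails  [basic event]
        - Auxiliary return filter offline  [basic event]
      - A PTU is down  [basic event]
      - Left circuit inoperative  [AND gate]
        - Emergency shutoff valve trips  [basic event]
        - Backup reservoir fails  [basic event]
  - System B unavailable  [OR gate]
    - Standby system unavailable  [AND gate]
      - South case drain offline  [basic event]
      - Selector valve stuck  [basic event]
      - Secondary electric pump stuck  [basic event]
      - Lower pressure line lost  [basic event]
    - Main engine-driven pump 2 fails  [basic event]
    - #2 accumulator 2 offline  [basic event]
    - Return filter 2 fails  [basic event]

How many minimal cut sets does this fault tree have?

6

PTU path lost [AND]: one cut set from each child combined → 1 × 1 = 1 cut set(s).
Left circuit inoperative [AND]: one cut set from each child combined → 1 × 1 = 1 cut set(s).
System A unavailable [AND]: one cut set from each child combined → 1 × 1 × 1 = 1 cut set(s).
Right circuit lost [OR]: union of children's cut sets → 2 cut set(s).
Standby system unavailable [AND]: one cut set from each child combined → 1 × 1 × 1 × 1 = 1 cut set(s).
System B unavailable [OR]: union of children's cut sets → 4 cut set(s).
Aircraft hydraulic pressure lost [OR]: union of children's cut sets → 6 cut set(s).
Minimal cut sets: {Right engine-driven pump faulted}; {A PTU is down, Auxiliary return filter offline, Backup accumulator fails, Backup reservoir fails, Emergency shutoff valve trips}; {Lower pressure line lost, Secondary electric pump stuck, Selector valve stuck, South case drain offline}; {Main engine-driven pump 2 fails}; {#2 accumulator 2 offline}; {Return filter 2 fails}.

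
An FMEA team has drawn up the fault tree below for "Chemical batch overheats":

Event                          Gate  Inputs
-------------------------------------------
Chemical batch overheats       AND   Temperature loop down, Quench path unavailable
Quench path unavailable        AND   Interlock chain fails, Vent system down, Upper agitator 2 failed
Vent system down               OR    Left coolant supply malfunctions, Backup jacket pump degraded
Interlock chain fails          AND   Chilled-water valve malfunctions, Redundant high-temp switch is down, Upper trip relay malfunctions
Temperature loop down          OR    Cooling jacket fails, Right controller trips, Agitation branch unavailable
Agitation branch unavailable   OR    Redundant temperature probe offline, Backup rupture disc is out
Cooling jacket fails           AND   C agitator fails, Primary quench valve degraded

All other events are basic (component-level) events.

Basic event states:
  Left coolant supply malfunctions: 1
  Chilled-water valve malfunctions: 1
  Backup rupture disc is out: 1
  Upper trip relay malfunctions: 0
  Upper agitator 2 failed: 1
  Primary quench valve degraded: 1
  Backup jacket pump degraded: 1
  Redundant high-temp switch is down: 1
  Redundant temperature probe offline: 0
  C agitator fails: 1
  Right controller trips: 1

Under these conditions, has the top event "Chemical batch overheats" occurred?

Cooling jacket fails [AND]: C agitator fails=occurs, Primary quench valve degraded=occurs → all inputs occur → occurs.
Agitation branch unavailable [OR]: Redundant temperature probe offline=not, Backup rupture disc is out=occurs → at least one input occurs → occurs.
Temperature loop down [OR]: Cooling jacket fails=occurs, Right controller trips=occurs, Agitation branch unavailable=occurs → at least one input occurs → occurs.
Interlock chain fails [AND]: Chilled-water valve malfunctions=occurs, Redundant high-temp switch is down=occurs, Upper trip relay malfunctions=not → not all inputs occur → does not occur.
Vent system down [OR]: Left coolant supply malfunctions=occurs, Backup jacket pump degraded=occurs → at least one input occurs → occurs.
Quench path unavailable [AND]: Interlock chain fails=not, Vent system down=occurs, Upper agitator 2 failed=occurs → not all inputs occur → does not occur.
Chemical batch overheats [AND]: Temperature loop down=occurs, Quench path unavailable=not → not all inputs occur → does not occur.

No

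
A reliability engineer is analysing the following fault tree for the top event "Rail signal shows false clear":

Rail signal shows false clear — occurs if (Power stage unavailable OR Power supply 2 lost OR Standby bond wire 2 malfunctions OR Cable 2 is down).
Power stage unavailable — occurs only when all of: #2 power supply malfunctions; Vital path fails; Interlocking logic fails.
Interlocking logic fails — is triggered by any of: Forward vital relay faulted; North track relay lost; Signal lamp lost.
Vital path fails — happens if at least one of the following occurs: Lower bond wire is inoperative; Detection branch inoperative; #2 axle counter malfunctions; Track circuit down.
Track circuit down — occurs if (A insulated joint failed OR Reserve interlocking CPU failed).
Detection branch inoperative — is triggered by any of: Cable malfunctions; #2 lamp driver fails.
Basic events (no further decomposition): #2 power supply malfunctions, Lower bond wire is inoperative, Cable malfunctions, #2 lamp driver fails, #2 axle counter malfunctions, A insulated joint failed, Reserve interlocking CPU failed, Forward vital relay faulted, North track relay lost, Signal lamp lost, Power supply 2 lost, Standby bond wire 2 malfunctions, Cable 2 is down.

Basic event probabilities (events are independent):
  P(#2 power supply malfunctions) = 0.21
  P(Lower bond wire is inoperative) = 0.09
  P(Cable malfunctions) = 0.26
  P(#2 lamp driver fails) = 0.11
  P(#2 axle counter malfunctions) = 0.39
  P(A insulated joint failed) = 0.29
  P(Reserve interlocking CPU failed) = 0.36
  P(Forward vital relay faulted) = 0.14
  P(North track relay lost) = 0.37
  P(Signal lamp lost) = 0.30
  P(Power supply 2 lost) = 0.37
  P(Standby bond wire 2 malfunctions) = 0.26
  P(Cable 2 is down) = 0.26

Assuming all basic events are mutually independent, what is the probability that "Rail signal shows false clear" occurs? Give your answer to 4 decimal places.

P(Detection branch inoperative) [OR] = 1 − (1−0.26) × (1−0.11) = 0.341400
P(Track circuit down) [OR] = 1 − (1−0.29) × (1−0.36) = 0.545600
P(Vital path fails) [OR] = 1 − (1−0.09) × (1−0.341400) × (1−0.39) × (1−0.545600) = 0.833876
P(Interlocking logic fails) [OR] = 1 − (1−0.14) × (1−0.37) × (1−0.30) = 0.620740
P(Power stage unavailable) [AND] = 0.21 × 0.833876 × 0.620740 = 0.108700
P(Rail signal shows false clear) [OR] = 1 − (1−0.108700) × (1−0.37) × (1−0.26) × (1−0.26) = 0.692512
Rounded to 4 decimal places: P(Rail signal shows false clear) ≈ 0.6925.

0.6925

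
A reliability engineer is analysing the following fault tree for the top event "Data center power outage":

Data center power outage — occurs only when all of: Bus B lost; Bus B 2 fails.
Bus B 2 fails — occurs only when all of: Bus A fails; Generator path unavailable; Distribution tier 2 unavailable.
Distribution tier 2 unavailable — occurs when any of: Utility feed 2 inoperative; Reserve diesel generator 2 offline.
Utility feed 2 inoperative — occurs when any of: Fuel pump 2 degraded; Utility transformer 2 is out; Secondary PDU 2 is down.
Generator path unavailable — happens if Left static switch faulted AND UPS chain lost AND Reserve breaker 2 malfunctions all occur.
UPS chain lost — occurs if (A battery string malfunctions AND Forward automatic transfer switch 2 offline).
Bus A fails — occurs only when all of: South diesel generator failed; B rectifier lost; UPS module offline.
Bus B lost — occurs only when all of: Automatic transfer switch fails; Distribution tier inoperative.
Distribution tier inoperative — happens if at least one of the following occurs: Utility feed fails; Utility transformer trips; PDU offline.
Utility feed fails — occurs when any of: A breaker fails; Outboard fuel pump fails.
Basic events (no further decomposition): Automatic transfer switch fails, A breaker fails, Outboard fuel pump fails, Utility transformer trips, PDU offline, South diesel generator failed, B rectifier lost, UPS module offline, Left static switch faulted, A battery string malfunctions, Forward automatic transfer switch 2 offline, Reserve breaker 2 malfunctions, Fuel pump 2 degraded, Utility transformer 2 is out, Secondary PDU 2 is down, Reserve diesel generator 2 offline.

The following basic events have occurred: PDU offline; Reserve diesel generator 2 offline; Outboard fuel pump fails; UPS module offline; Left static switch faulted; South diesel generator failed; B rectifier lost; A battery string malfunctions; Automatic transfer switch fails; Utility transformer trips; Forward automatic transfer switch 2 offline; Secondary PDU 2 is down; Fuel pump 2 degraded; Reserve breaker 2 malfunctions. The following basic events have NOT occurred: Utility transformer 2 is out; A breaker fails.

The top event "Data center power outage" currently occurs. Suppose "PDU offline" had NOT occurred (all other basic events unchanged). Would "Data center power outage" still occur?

Counterfactual: set "PDU offline" to not occurred.
Utility feed fails [OR]: A breaker fails=not, Outboard fuel pump fails=occurs → at least one input occurs → occurs.
Distribution tier inoperative [OR]: Utility feed fails=occurs, Utility transformer trips=occurs, PDU offline=not → at least one input occurs → occurs.
Bus B lost [AND]: Automatic transfer switch fails=occurs, Distribution tier inoperative=occurs → all inputs occur → occurs.
Bus A fails [AND]: South diesel generator failed=occurs, B rectifier lost=occurs, UPS module offline=occurs → all inputs occur → occurs.
UPS chain lost [AND]: A battery string malfunctions=occurs, Forward automatic transfer switch 2 offline=occurs → all inputs occur → occurs.
Generator path unavailable [AND]: Left static switch faulted=occurs, UPS chain lost=occurs, Reserve breaker 2 malfunctions=occurs → all inputs occur → occurs.
Utility feed 2 inoperative [OR]: Fuel pump 2 degraded=occurs, Utility transformer 2 is out=not, Secondary PDU 2 is down=occurs → at least one input occurs → occurs.
Distribution tier 2 unavailable [OR]: Utility feed 2 inoperative=occurs, Reserve diesel generator 2 offline=occurs → at least one input occurs → occurs.
Bus B 2 fails [AND]: Bus A fails=occurs, Generator path unavailable=occurs, Distribution tier 2 unavailable=occurs → all inputs occur → occurs.
Data center power outage [AND]: Bus B lost=occurs, Bus B 2 fails=occurs → all inputs occur → occurs.

Yes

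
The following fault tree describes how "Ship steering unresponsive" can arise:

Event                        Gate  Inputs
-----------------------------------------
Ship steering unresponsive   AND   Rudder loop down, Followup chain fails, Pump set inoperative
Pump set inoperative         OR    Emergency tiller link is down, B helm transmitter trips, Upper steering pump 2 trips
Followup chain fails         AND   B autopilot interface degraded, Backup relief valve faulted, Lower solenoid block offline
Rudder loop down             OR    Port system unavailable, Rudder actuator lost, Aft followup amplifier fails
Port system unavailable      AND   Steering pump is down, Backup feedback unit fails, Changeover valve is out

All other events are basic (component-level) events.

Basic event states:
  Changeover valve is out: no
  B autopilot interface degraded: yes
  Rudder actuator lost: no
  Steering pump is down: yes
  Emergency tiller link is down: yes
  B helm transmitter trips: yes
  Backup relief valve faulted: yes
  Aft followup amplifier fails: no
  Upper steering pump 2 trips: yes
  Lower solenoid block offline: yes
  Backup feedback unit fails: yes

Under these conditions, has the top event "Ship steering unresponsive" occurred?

No

Port system unavailable [AND]: Steering pump is down=occurs, Backup feedback unit fails=occurs, Changeover valve is out=not → not all inputs occur → does not occur.
Rudder loop down [OR]: Port system unavailable=not, Rudder actuator lost=not, Aft followup amplifier fails=not → no input occurs → does not occur.
Followup chain fails [AND]: B autopilot interface degraded=occurs, Backup relief valve faulted=occurs, Lower solenoid block offline=occurs → all inputs occur → occurs.
Pump set inoperative [OR]: Emergency tiller link is down=occurs, B helm transmitter trips=occurs, Upper steering pump 2 trips=occurs → at least one input occurs → occurs.
Ship steering unresponsive [AND]: Rudder loop down=not, Followup chain fails=occurs, Pump set inoperative=occurs → not all inputs occur → does not occur.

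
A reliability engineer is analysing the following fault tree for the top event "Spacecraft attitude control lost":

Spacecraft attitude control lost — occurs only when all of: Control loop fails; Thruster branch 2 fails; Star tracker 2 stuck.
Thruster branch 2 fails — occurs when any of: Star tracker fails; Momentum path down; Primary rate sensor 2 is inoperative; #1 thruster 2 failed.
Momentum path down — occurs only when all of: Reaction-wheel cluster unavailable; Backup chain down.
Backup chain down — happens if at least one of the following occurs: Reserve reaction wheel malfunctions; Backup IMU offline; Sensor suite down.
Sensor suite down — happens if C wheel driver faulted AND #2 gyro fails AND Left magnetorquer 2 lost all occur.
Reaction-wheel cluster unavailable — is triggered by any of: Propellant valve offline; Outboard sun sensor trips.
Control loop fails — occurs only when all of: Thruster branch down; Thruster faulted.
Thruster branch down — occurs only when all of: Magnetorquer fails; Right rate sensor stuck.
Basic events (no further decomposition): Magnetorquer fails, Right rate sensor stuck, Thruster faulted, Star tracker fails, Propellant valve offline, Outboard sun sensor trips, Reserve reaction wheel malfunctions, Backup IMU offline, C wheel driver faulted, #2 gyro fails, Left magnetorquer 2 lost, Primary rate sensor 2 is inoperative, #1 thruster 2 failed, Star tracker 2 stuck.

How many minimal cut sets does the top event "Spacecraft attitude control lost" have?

Thruster branch down [AND]: one cut set from each child combined → 1 × 1 = 1 cut set(s).
Control loop fails [AND]: one cut set from each child combined → 1 × 1 = 1 cut set(s).
Reaction-wheel cluster unavailable [OR]: union of children's cut sets → 2 cut set(s).
Sensor suite down [AND]: one cut set from each child combined → 1 × 1 × 1 = 1 cut set(s).
Backup chain down [OR]: union of children's cut sets → 3 cut set(s).
Momentum path down [AND]: one cut set from each child combined → 2 × 3 = 6 cut set(s).
Thruster branch 2 fails [OR]: union of children's cut sets → 9 cut set(s).
Spacecraft attitude control lost [AND]: one cut set from each child combined → 1 × 9 × 1 = 9 cut set(s).
Minimal cut sets: {Magnetorquer fails, Right rate sensor stuck, Star tracker 2 stuck, Star tracker fails, Thruster faulted}; {Magnetorquer fails, Propellant valve offline, Reserve reaction wheel malfunctions, Right rate sensor stuck, Star tracker 2 stuck, Thruster faulted}; {Backup IMU offline, Magnetorquer fails, Propellant valve offline, Right rate sensor stuck, Star tracker 2 stuck, Thruster faulted}; {#2 gyro fails, C wheel driver faulted, Left magnetorquer 2 lost, Magnetorquer fails, Propellant valve offline, Right rate sensor stuck, Star tracker 2 stuck, Thruster faulted}; {Magnetorquer fails, Outboard sun sensor trips, Reserve reaction wheel malfunctions, Right rate sensor stuck, Star tracker 2 stuck, Thruster faulted}; {Backup IMU offline, Magnetorquer fails, Outboard sun sensor trips, Right rate sensor stuck, Star tracker 2 stuck, Thruster faulted}; {#2 gyro fails, C wheel driver faulted, Left magnetorquer 2 lost, Magnetorquer fails, Outboard sun sensor trips, Right rate sensor stuck, Star tracker 2 stuck, Thruster faulted}; {Magnetorquer fails, Primary rate sensor 2 is inoperative, Right rate sensor stuck, Star tracker 2 stuck, Thruster faulted}; {#1 thruster 2 failed, Magnetorquer fails, Right rate sensor stuck, Star tracker 2 stuck, Thruster faulted}.

9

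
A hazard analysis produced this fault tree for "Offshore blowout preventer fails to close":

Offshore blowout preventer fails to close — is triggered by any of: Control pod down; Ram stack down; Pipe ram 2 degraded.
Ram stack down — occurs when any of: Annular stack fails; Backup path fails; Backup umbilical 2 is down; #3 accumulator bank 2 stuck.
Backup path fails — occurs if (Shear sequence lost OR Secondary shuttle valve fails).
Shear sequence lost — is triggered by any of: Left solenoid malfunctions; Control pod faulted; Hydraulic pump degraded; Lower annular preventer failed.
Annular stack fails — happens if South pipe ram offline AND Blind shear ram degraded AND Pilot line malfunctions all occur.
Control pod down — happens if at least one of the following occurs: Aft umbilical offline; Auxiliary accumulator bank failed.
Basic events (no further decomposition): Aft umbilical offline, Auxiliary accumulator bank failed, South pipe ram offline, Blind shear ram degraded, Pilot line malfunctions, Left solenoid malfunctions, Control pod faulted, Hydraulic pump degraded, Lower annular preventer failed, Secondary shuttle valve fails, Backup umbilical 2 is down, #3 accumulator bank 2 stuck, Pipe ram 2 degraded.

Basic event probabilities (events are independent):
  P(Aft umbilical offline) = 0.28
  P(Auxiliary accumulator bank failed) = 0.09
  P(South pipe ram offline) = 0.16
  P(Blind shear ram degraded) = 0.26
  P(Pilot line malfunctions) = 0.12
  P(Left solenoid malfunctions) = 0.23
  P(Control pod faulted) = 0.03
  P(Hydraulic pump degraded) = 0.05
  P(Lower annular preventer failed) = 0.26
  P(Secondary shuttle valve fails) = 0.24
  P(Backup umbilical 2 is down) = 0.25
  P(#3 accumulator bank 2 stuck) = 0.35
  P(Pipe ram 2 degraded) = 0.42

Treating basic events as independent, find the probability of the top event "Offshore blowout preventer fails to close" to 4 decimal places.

P(Control pod down) [OR] = 1 − (1−0.28) × (1−0.09) = 0.344800
P(Annular stack fails) [AND] = 0.16 × 0.26 × 0.12 = 0.004992
P(Shear sequence lost) [OR] = 1 − (1−0.23) × (1−0.03) × (1−0.05) × (1−0.26) = 0.474929
P(Backup path fails) [OR] = 1 − (1−0.474929) × (1−0.24) = 0.600946
P(Ram stack down) [OR] = 1 − (1−0.004992) × (1−0.600946) × (1−0.25) × (1−0.35) = 0.806432
P(Offshore blowout preventer fails to close) [OR] = 1 − (1−0.344800) × (1−0.806432) × (1−0.42) = 0.926441
Rounded to 4 decimal places: P(Offshore blowout preventer fails to close) ≈ 0.9264.

0.9264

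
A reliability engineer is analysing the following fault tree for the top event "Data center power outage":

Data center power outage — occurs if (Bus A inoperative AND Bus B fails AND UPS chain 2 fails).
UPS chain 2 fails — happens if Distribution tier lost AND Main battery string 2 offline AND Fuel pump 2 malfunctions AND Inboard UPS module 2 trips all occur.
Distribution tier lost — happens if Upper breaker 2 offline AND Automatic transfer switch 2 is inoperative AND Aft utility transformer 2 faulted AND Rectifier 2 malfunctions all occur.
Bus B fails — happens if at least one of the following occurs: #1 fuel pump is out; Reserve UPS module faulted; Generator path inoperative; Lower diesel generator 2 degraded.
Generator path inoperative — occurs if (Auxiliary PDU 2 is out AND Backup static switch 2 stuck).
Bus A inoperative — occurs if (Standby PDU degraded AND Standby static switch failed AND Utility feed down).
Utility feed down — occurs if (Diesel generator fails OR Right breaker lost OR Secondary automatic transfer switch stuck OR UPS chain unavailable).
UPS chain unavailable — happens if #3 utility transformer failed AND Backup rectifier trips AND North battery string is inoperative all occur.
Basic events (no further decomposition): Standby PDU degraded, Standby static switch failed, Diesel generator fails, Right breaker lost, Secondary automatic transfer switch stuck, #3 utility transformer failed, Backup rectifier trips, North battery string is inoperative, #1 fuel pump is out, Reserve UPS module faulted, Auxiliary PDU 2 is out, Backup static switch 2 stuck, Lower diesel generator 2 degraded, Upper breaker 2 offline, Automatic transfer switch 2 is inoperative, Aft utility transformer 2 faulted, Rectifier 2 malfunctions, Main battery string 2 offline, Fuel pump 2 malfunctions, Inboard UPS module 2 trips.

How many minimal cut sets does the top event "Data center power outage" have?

UPS chain unavailable [AND]: one cut set from each child combined → 1 × 1 × 1 = 1 cut set(s).
Utility feed down [OR]: union of children's cut sets → 4 cut set(s).
Bus A inoperative [AND]: one cut set from each child combined → 1 × 1 × 4 = 4 cut set(s).
Generator path inoperative [AND]: one cut set from each child combined → 1 × 1 = 1 cut set(s).
Bus B fails [OR]: union of children's cut sets → 4 cut set(s).
Distribution tier lost [AND]: one cut set from each child combined → 1 × 1 × 1 × 1 = 1 cut set(s).
UPS chain 2 fails [AND]: one cut set from each child combined → 1 × 1 × 1 × 1 = 1 cut set(s).
Data center power outage [AND]: one cut set from each child combined → 4 × 4 × 1 = 16 cut set(s).

16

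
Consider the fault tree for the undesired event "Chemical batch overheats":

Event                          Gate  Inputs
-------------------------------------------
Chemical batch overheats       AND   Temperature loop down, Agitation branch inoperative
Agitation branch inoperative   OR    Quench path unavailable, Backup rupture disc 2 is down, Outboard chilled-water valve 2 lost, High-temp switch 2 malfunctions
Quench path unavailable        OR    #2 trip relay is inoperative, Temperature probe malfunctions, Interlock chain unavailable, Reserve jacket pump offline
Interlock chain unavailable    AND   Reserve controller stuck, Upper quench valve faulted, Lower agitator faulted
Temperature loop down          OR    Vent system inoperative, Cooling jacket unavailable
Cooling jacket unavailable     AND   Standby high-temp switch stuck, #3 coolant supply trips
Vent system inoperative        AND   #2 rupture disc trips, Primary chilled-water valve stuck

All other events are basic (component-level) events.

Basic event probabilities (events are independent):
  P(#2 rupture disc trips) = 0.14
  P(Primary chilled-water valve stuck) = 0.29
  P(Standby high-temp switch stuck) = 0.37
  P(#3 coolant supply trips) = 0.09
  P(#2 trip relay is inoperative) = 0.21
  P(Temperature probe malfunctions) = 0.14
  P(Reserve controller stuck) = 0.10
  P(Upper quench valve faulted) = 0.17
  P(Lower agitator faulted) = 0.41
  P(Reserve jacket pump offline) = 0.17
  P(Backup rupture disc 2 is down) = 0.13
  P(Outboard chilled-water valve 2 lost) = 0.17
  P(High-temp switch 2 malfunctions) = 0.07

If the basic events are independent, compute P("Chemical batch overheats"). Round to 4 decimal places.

P(Vent system inoperative) [AND] = 0.14 × 0.29 = 0.040600
P(Cooling jacket unavailable) [AND] = 0.37 × 0.09 = 0.033300
P(Temperature loop down) [OR] = 1 − (1−0.040600) × (1−0.033300) = 0.072548
P(Interlock chain unavailable) [AND] = 0.10 × 0.17 × 0.41 = 0.006970
P(Quench path unavailable) [OR] = 1 − (1−0.21) × (1−0.14) × (1−0.006970) × (1−0.17) = 0.440028
P(Agitation branch inoperative) [OR] = 1 − (1−0.440028) × (1−0.13) × (1−0.17) × (1−0.07) = 0.623949
P(Chemical batch overheats) [AND] = 0.072548 × 0.623949 = 0.045266
Rounded to 4 decimal places: P(Chemical batch overheats) ≈ 0.0453.

0.0453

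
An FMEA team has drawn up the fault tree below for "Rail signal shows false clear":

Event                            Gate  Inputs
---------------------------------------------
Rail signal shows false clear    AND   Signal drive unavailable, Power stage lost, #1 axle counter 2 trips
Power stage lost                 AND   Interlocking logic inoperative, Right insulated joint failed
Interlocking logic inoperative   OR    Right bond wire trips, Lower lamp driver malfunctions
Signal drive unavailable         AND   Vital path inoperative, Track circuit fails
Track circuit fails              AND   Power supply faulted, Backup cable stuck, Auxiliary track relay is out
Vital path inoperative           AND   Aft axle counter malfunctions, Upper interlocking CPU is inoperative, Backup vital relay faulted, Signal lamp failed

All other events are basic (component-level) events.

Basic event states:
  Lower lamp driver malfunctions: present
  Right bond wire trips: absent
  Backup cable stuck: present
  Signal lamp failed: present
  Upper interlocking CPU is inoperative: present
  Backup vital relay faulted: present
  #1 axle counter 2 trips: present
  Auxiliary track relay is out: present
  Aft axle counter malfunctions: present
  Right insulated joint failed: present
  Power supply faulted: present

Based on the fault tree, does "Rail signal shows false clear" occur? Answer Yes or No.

Vital path inoperative [AND]: Aft axle counter malfunctions=occurs, Upper interlocking CPU is inoperative=occurs, Backup vital relay faulted=occurs, Signal lamp failed=occurs → all inputs occur → occurs.
Track circuit fails [AND]: Power supply faulted=occurs, Backup cable stuck=occurs, Auxiliary track relay is out=occurs → all inputs occur → occurs.
Signal drive unavailable [AND]: Vital path inoperative=occurs, Track circuit fails=occurs → all inputs occur → occurs.
Interlocking logic inoperative [OR]: Right bond wire trips=not, Lower lamp driver malfunctions=occurs → at least one input occurs → occurs.
Power stage lost [AND]: Interlocking logic inoperative=occurs, Right insulated joint failed=occurs → all inputs occur → occurs.
Rail signal shows false clear [AND]: Signal drive unavailable=occurs, Power stage lost=occurs, #1 axle counter 2 trips=occurs → all inputs occur → occurs.

Yes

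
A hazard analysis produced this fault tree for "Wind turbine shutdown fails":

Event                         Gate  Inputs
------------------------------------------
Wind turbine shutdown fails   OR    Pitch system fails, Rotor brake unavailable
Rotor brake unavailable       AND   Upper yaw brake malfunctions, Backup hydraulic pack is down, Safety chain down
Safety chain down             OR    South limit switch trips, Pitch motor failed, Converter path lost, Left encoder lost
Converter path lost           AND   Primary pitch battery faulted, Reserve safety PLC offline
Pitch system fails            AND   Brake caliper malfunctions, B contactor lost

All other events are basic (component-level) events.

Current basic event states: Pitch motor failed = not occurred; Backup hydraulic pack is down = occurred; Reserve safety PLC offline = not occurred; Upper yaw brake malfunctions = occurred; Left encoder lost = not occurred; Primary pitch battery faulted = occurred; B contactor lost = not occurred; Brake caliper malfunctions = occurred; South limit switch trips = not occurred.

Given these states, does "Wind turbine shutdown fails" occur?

No

Pitch system fails [AND]: Brake caliper malfunctions=occurs, B contactor lost=not → not all inputs occur → does not occur.
Converter path lost [AND]: Primary pitch battery faulted=occurs, Reserve safety PLC offline=not → not all inputs occur → does not occur.
Safety chain down [OR]: South limit switch trips=not, Pitch motor failed=not, Converter path lost=not, Left encoder lost=not → no input occurs → does not occur.
Rotor brake unavailable [AND]: Upper yaw brake malfunctions=occurs, Backup hydraulic pack is down=occurs, Safety chain down=not → not all inputs occur → does not occur.
Wind turbine shutdown fails [OR]: Pitch system fails=not, Rotor brake unavailable=not → no input occurs → does not occur.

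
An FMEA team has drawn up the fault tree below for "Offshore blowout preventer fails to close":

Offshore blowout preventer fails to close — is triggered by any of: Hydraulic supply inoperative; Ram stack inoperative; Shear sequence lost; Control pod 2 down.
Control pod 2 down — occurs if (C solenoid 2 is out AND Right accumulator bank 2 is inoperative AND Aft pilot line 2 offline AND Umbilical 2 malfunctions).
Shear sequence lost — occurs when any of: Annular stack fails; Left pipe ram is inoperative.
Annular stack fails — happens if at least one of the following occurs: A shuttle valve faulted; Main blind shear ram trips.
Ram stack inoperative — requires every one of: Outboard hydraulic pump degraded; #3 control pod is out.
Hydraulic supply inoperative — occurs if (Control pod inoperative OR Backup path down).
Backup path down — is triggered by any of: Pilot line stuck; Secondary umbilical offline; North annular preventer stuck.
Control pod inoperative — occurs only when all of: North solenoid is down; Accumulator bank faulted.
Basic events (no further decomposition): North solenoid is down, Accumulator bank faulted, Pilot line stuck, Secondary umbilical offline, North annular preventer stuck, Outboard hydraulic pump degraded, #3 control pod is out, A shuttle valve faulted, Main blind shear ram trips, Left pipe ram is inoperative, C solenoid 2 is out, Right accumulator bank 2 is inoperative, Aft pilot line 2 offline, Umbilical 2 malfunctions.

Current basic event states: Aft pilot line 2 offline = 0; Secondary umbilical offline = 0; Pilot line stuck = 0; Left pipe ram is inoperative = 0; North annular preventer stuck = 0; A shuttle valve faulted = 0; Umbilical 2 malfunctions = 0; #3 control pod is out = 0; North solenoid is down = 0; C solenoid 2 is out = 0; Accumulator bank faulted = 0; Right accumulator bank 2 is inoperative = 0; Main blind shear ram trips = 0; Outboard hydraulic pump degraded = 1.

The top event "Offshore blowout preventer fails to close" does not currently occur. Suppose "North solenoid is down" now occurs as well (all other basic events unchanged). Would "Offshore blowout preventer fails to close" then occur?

Counterfactual: set "North solenoid is down" to occurred.
Control pod inoperative [AND]: North solenoid is down=occurs, Accumulator bank faulted=not → not all inputs occur → does not occur.
Backup path down [OR]: Pilot line stuck=not, Secondary umbilical offline=not, North annular preventer stuck=not → no input occurs → does not occur.
Hydraulic supply inoperative [OR]: Control pod inoperative=not, Backup path down=not → no input occurs → does not occur.
Ram stack inoperative [AND]: Outboard hydraulic pump degraded=occurs, #3 control pod is out=not → not all inputs occur → does not occur.
Annular stack fails [OR]: A shuttle valve faulted=not, Main blind shear ram trips=not → no input occurs → does not occur.
Shear sequence lost [OR]: Annular stack fails=not, Left pipe ram is inoperative=not → no input occurs → does not occur.
Control pod 2 down [AND]: C solenoid 2 is out=not, Right accumulator bank 2 is inoperative=not, Aft pilot line 2 offline=not, Umbilical 2 malfunctions=not → not all inputs occur → does not occur.
Offshore blowout preventer fails to close [OR]: Hydraulic supply inoperative=not, Ram stack inoperative=not, Shear sequence lost=not, Control pod 2 down=not → no input occurs → does not occur.

No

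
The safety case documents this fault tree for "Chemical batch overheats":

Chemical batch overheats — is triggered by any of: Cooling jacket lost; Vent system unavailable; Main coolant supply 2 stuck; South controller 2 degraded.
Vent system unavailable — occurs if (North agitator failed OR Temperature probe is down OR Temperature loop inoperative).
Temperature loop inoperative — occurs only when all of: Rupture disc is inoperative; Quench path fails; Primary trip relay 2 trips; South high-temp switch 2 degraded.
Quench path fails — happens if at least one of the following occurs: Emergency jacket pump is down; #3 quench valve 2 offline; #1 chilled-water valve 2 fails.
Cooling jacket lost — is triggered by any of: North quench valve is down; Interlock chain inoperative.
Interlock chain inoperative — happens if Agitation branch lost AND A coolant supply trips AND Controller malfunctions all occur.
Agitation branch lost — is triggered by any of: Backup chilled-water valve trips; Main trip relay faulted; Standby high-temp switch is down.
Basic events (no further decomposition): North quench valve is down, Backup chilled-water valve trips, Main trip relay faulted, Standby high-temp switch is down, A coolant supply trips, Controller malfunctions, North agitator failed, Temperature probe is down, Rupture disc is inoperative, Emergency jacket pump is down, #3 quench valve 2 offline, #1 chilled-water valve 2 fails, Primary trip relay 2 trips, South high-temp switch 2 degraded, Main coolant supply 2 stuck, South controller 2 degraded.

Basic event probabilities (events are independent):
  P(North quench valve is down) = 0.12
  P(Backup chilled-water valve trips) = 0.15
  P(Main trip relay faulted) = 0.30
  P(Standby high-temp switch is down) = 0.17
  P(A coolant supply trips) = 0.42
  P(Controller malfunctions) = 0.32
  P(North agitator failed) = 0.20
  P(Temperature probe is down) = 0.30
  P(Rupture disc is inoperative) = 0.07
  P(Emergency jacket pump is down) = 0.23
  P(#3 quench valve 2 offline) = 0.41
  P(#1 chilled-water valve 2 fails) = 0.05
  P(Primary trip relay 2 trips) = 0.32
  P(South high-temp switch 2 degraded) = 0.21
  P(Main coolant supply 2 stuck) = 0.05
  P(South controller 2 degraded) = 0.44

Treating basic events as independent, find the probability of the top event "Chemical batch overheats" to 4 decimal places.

P(Agitation branch lost) [OR] = 1 − (1−0.15) × (1−0.30) × (1−0.17) = 0.506150
P(Interlock chain inoperative) [AND] = 0.506150 × 0.42 × 0.32 = 0.068027
P(Cooling jacket lost) [OR] = 1 − (1−0.12) × (1−0.068027) = 0.179864
P(Quench path fails) [OR] = 1 − (1−0.23) × (1−0.41) × (1−0.05) = 0.568415
P(Temperature loop inoperative) [AND] = 0.07 × 0.568415 × 0.32 × 0.21 = 0.002674
P(Vent system unavailable) [OR] = 1 − (1−0.20) × (1−0.30) × (1−0.002674) = 0.441497
P(Chemical batch overheats) [OR] = 1 − (1−0.179864) × (1−0.441497) × (1−0.05) × (1−0.44) = 0.756318
Rounded to 4 decimal places: P(Chemical batch overheats) ≈ 0.7563.

0.7563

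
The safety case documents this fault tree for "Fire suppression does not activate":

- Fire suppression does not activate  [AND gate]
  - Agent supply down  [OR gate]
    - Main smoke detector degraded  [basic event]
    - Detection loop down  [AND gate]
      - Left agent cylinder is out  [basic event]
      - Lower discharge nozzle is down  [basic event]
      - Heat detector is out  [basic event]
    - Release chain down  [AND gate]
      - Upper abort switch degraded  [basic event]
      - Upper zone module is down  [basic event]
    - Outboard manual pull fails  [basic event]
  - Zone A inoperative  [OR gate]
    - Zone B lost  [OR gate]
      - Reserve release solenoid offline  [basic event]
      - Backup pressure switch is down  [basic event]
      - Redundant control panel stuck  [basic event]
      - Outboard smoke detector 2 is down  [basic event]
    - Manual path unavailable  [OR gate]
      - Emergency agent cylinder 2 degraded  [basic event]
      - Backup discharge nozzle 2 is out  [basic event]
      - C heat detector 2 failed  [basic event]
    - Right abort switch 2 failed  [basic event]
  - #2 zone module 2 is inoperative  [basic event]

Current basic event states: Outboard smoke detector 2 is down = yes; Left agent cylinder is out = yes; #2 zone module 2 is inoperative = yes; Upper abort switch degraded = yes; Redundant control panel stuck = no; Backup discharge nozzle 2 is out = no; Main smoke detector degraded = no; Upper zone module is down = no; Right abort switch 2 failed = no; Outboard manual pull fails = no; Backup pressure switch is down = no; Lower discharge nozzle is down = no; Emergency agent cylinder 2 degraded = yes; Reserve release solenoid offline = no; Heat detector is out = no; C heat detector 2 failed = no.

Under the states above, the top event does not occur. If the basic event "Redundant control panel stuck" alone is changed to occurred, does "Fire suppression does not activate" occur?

Counterfactual: set "Redundant control panel stuck" to occurred.
Detection loop down [AND]: Left agent cylinder is out=occurs, Lower discharge nozzle is down=not, Heat detector is out=not → not all inputs occur → does not occur.
Release chain down [AND]: Upper abort switch degraded=occurs, Upper zone module is down=not → not all inputs occur → does not occur.
Agent supply down [OR]: Main smoke detector degraded=not, Detection loop down=not, Release chain down=not, Outboard manual pull fails=not → no input occurs → does not occur.
Zone B lost [OR]: Reserve release solenoid offline=not, Backup pressure switch is down=not, Redundant control panel stuck=occurs, Outboard smoke detector 2 is down=occurs → at least one input occurs → occurs.
Manual path unavailable [OR]: Emergency agent cylinder 2 degraded=occurs, Backup discharge nozzle 2 is out=not, C heat detector 2 failed=not → at least one input occurs → occurs.
Zone A inoperative [OR]: Zone B lost=occurs, Manual path unavailable=occurs, Right abort switch 2 failed=not → at least one input occurs → occurs.
Fire suppression does not activate [AND]: Agent supply down=not, Zone A inoperative=occurs, #2 zone module 2 is inoperative=occurs → not all inputs occur → does not occur.

No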